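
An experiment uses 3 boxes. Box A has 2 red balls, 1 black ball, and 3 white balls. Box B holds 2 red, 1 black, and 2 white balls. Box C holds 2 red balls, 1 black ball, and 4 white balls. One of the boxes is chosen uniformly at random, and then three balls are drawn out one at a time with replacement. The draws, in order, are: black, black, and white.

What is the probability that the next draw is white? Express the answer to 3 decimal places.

0.482

For each hypothesis, P(data | H) works out to: P(data | box A) = (1/6)(1/6)(3/6) = 0.013889; P(data | box B) = (1/5)(1/5)(2/5) = 0.016; P(data | box C) = (1/7)(1/7)(4/7) = 0.011662.
Multiplying each by its prior: 1/3 · 0.013889 = 0.0046296, 1/3 · 0.016 = 0.0053333, 1/3 · 0.011662 = 0.0038873; with total 0.01385.
Normalising, the posterior is P(box A | data) = 0.33426, P(box B | data) = 0.38507, P(box C | data) = 0.28066.
Averaging over the posterior, P(white next | data) = (1/2)(0.33426) + (2/5)(0.38507) + (4/7)(0.28066) = 0.48154.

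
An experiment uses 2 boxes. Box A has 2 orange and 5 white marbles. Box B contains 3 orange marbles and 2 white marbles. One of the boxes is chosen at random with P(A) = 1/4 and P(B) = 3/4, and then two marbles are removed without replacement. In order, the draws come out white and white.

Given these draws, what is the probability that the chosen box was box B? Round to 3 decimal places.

0.387

Compute the likelihood of the observed sequence for each case: P(data | box A) = (5/7)(4/6) = 10/21; P(data | box B) = (2/5)(1/4) = 1/10.
Multiplying each by its prior: 1/4 · 10/21 = 5/42, 3/4 · 1/10 = 3/40; summing to 163/840.
So P(box B | data) = (3/40) / (163/840) = 63/163.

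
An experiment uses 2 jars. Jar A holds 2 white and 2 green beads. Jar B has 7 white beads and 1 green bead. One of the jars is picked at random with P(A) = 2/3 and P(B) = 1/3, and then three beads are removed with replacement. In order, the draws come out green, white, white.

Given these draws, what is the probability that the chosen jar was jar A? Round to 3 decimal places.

0.723

The likelihood of the observed sequence under each hypothesis: P(data | jar A) = (2/4)(2/4)(2/4) = 0.125; P(data | jar B) = (1/8)(7/8)(7/8) = 0.095703.
Weighting by the prior gives 2/3 · 0.125 = 0.083333, 1/3 · 0.095703 = 0.031901; with total 0.11523.
Therefore the posterior P(jar A | data) = (0.083333) / (0.11523) = 0.72316.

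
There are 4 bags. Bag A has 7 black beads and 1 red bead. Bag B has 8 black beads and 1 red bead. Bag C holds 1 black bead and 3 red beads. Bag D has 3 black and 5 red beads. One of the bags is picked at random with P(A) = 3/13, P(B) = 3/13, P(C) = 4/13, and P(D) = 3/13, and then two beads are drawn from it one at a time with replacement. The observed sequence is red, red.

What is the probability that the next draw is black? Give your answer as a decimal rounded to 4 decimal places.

0.3069

The likelihood of the observed sequence under each hypothesis: P(data | bag A) = (1/8)(1/8) = 1/64; P(data | bag B) = (1/9)(1/9) = 1/81; P(data | bag C) = (3/4)(3/4) = 9/16; P(data | bag D) = (5/8)(5/8) = 25/64.
Multiplying each by its prior: 3/13 · 1/64 = 3/832, 3/13 · 1/81 = 1/351, 4/13 · 9/16 = 9/52, 3/13 · 25/64 = 75/832; these sum to 233/864.
Normalising, the posterior is P(bag A | data) = 0.013371, P(bag B | data) = 0.010565, P(bag C | data) = 0.6418, P(bag D | data) = 0.33427.
Averaging over the posterior, P(black next | data) = (7/8)(0.013371) + (8/9)(0.010565) + (1/4)(0.6418) + (3/8)(0.33427) = 0.30689.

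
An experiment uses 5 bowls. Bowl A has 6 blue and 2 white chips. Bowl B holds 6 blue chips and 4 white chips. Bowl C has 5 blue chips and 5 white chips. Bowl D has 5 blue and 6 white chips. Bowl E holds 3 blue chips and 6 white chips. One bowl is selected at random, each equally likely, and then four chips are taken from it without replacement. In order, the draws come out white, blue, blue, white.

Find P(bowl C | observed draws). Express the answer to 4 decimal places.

0.2466

The likelihood of the observed sequence under each hypothesis: P(data | bowl A) = (2/8)(6/7)(5/6)(1/5) = 0.035714; P(data | bowl B) = (4/10)(6/9)(5/8)(3/7) = 0.071429; P(data | bowl C) = (5/10)(5/9)(4/8)(4/7) = 0.079365; P(data | bowl D) = (6/11)(5/10)(4/9)(5/8) = 0.075758; P(data | bowl E) = (6/9)(3/8)(2/7)(5/6) = 0.059524.
The prior-weighted likelihoods are 1/5 · 0.035714 = 0.0071429, 1/5 · 0.071429 = 0.014286, 1/5 · 0.079365 = 0.015873, 1/5 · 0.075758 = 0.015152, 1/5 · 0.059524 = 0.011905; these sum to 0.064358.
Hence P(bowl C | data) = (0.015873) / (0.064358) = 0.24664.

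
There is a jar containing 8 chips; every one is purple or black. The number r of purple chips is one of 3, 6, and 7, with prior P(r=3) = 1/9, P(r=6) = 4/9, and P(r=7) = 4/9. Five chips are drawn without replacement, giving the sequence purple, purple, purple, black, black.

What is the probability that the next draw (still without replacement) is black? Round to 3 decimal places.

0.111

Under each hypothesis, the probability of the observed sequence is: P(data | r = 3) = (3/8)(2/7)(1/6)(5/5)(4/4) = 1/56; P(data | r = 6) = (6/8)(5/7)(4/6)(2/5)(1/4) = 1/28; P(data | r = 7) = (7/8)(6/7)(5/6)(1/5)(0/4) = 0.
Multiplying each by its prior: 1/9 · 1/56 = 1/504, 4/9 · 1/28 = 1/63, 4/9 · 0 = 0; summing to 1/56.
Normalising, the posterior is P(r = 3 | data) = 1/9, P(r = 6 | data) = 8/9, P(r = 7 | data) = 0.
The predictive probability is P(black next | data) = (1)(1/9) + (0)(8/9) = 1/9.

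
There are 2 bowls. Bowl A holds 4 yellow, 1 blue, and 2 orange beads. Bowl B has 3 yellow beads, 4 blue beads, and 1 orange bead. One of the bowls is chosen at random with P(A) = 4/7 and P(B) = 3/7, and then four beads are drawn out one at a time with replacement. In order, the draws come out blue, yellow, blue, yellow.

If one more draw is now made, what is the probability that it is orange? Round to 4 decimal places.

0.1574

Compute the likelihood of the observed sequence for each case: P(data | bowl A) = (1/7)(4/7)(1/7)(4/7) = 0.0066639; P(data | bowl B) = (4/8)(3/8)(4/8)(3/8) = 0.035156.
Weighting by the prior gives 4/7 · 0.0066639 = 0.0038079, 3/7 · 0.035156 = 0.015067; these sum to 0.018875.
The posterior is then P(bowl A | data) = 0.20175, P(bowl B | data) = 0.79825.
The predictive probability is P(orange next | data) = (2/7)(0.20175) + (1/8)(0.79825) = 0.15742.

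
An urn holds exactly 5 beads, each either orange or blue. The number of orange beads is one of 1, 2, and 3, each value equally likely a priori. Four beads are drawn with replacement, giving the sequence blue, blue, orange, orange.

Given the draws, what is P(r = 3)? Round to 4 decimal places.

0.4091

Compute the likelihood of the observed sequence for each case: P(data | r = 1) = (4/5)(4/5)(1/5)(1/5) = 0.0256; P(data | r = 2) = (3/5)(3/5)(2/5)(2/5) = 0.0576; P(data | r = 3) = (2/5)(2/5)(3/5)(3/5) = 0.0576.
Multiplying each by its prior: 1/3 · 0.0256 = 0.0085333, 1/3 · 0.0576 = 0.0192, 1/3 · 0.0576 = 0.0192; these sum to 0.046933.
Therefore the posterior P(r = 3 | data) = (0.0192) / (0.046933) = 0.40909.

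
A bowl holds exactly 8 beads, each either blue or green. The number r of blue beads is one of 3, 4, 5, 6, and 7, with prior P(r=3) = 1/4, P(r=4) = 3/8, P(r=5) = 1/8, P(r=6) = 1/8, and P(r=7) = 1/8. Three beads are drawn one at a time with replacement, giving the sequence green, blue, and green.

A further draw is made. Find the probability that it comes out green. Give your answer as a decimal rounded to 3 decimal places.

0.511

For each hypothesis, P(data | H) works out to: P(data | r = 3) = (5/8)(3/8)(5/8) = 0.14648; P(data | r = 4) = (4/8)(4/8)(4/8) = 0.125; P(data | r = 5) = (3/8)(5/8)(3/8) = 0.087891; P(data | r = 6) = (2/8)(6/8)(2/8) = 0.046875; P(data | r = 7) = (1/8)(7/8)(1/8) = 0.013672.
The prior-weighted likelihoods are 1/4 · 0.14648 = 0.036621, 3/8 · 0.125 = 0.046875, 1/8 · 0.087891 = 0.010986, 1/8 · 0.046875 = 0.0058594, 1/8 · 0.013672 = 0.001709; with total 0.10205.
The posterior is then P(r = 3 | data) = 0.35885, P(r = 4 | data) = 0.45933, P(r = 5 | data) = 0.10766, P(r = 6 | data) = 0.057416, P(r = 7 | data) = 0.016746.
The predictive probability is P(green next | data) = (5/8)(0.35885) + (1/2)(0.45933) + (3/8)(0.10766) + (1/4)(0.057416) + (1/8)(0.016746) = 0.51077.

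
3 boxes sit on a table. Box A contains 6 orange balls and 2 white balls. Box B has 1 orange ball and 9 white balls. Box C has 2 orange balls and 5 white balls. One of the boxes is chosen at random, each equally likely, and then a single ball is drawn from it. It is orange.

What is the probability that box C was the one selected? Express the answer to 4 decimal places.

Compute the likelihood of this draw for each case: P(data | box A) = (6/8) = 3/4; P(data | box B) = (1/10) = 1/10; P(data | box C) = (2/7) = 2/7.
The prior-weighted likelihoods are 1/3 · 3/4 = 1/4, 1/3 · 1/10 = 1/30, 1/3 · 2/7 = 2/21; with total 53/140.
Hence P(box C | data) = (2/21) / (53/140) = 40/159.

0.2516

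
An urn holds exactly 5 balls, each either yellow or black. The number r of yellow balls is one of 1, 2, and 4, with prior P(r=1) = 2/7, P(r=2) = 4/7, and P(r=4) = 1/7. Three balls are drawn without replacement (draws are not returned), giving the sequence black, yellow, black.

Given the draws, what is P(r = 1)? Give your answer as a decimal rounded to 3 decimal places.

The likelihood of the observed sequence under each hypothesis: P(data | r = 1) = (4/5)(1/4)(3/3) = 1/5; P(data | r = 2) = (3/5)(2/4)(2/3) = 1/5; P(data | r = 4) = (1/5)(4/4)(0/3) = 0.
The prior-weighted likelihoods are 2/7 · 1/5 = 2/35, 4/7 · 1/5 = 4/35, 1/7 · 0 = 0; these sum to 6/35.
Therefore the posterior P(r = 1 | data) = (2/35) / (6/35) = 1/3.

0.333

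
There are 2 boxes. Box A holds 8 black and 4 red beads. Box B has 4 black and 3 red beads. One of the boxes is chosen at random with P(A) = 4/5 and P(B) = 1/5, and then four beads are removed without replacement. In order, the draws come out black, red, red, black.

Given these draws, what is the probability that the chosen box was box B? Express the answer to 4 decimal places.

Under each hypothesis, the probability of the observed sequence is: P(data | box A) = (8/12)(4/11)(3/10)(7/9) = 0.056566; P(data | box B) = (4/7)(3/6)(2/5)(3/4) = 0.085714.
Weighting by the prior gives 4/5 · 0.056566 = 0.045253, 1/5 · 0.085714 = 0.017143; summing to 0.062395.
So P(box B | data) = (0.017143) / (0.062395) = 0.27475.

0.2747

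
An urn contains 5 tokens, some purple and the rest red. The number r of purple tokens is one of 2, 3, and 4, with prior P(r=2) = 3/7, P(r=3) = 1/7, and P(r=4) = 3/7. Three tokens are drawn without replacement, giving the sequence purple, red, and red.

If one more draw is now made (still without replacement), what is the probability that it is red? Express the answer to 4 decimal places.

0.4286

Compute the likelihood of the observed sequence for each case: P(data | r = 2) = (2/5)(3/4)(2/3) = 1/5; P(data | r = 3) = (3/5)(2/4)(1/3) = 1/10; P(data | r = 4) = (4/5)(1/4)(0/3) = 0.
The prior-weighted likelihoods are 3/7 · 1/5 = 3/35, 1/7 · 1/10 = 1/70, 3/7 · 0 = 0; summing to 1/10.
Dividing through by the total gives posterior P(r = 2 | data) = 6/7, P(r = 3 | data) = 1/7, P(r = 4 | data) = 0.
The predictive probability is P(red next | data) = (1/2)(6/7) + (0)(1/7) = 3/7.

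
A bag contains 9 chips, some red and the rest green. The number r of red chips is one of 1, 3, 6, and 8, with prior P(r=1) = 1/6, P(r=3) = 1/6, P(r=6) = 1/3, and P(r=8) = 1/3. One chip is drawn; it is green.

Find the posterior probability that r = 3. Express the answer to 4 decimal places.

Under each hypothesis, the probability of this draw is: P(data | r = 1) = (8/9) = 8/9; P(data | r = 3) = (6/9) = 2/3; P(data | r = 6) = (3/9) = 1/3; P(data | r = 8) = (1/9) = 1/9.
Multiplying each by its prior: 1/6 · 8/9 = 4/27, 1/6 · 2/3 = 1/9, 1/3 · 1/3 = 1/9, 1/3 · 1/9 = 1/27; these sum to 11/27.
Hence P(r = 3 | data) = (1/9) / (11/27) = 3/11.

0.2727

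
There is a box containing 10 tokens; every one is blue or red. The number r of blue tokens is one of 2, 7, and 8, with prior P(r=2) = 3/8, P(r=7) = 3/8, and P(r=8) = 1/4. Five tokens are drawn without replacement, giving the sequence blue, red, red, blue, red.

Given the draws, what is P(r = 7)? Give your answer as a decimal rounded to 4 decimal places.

For each hypothesis, P(data | H) works out to: P(data | r = 2) = (2/10)(8/9)(7/8)(1/7)(6/6) = 1/45; P(data | r = 7) = (7/10)(3/9)(2/8)(6/7)(1/6) = 1/120; P(data | r = 8) = (8/10)(2/9)(1/8)(7/7)(0/6) = 0.
Multiplying each by its prior: 3/8 · 1/45 = 1/120, 3/8 · 1/120 = 1/320, 1/4 · 0 = 0; these sum to 11/960.
Hence P(r = 7 | data) = (1/320) / (11/960) = 3/11.

0.2727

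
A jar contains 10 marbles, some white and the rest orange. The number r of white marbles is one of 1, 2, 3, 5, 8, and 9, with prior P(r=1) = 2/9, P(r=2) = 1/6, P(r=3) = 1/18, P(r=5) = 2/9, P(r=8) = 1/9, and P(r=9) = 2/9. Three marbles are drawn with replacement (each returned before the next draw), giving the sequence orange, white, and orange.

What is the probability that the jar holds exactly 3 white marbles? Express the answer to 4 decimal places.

The likelihood of the observed sequence under each hypothesis: P(data | r = 1) = (9/10)(1/10)(9/10) = 0.081; P(data | r = 2) = (8/10)(2/10)(8/10) = 0.128; P(data | r = 3) = (7/10)(3/10)(7/10) = 0.147; P(data | r = 5) = (5/10)(5/10)(5/10) = 0.125; P(data | r = 8) = (2/10)(8/10)(2/10) = 0.032; P(data | r = 9) = (1/10)(9/10)(1/10) = 0.009.
Weighting by the prior gives 2/9 · 0.081 = 0.018, 1/6 · 0.128 = 0.021333, 1/18 · 0.147 = 0.0081667, 2/9 · 0.125 = 0.027778, 1/9 · 0.032 = 0.0035556, 2/9 · 0.009 = 0.002; these sum to 0.080833.
So P(r = 3 | data) = (0.0081667) / (0.080833) = 0.10103.

0.1010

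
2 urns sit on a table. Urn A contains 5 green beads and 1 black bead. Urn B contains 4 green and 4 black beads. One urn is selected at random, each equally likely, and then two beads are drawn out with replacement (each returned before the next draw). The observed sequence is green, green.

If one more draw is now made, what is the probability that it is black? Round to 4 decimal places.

0.2549

The likelihood of the observed sequence under each hypothesis: P(data | urn A) = (5/6)(5/6) = 25/36; P(data | urn B) = (4/8)(4/8) = 1/4.
Multiplying each by its prior: 1/2 · 25/36 = 25/72, 1/2 · 1/4 = 1/8; with total 17/36.
Normalising, the posterior is P(urn A | data) = 25/34, P(urn B | data) = 9/34.
So P(black next | data) = Σ P(black next | H) P(H | data) = (1/6)(25/34) + (1/2)(9/34) = 13/51.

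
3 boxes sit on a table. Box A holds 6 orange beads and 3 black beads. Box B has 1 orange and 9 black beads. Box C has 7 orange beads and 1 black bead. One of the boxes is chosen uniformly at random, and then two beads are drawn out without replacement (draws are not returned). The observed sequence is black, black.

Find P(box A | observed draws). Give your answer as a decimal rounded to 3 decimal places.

The likelihood of the observed sequence under each hypothesis: P(data | box A) = (3/9)(2/8) = 1/12; P(data | box B) = (9/10)(8/9) = 4/5; P(data | box C) = (1/8)(0/7) = 0.
The prior-weighted likelihoods are 1/3 · 1/12 = 1/36, 1/3 · 4/5 = 4/15, 1/3 · 0 = 0; these sum to 53/180.
Hence P(box A | data) = (1/36) / (53/180) = 5/53.

0.094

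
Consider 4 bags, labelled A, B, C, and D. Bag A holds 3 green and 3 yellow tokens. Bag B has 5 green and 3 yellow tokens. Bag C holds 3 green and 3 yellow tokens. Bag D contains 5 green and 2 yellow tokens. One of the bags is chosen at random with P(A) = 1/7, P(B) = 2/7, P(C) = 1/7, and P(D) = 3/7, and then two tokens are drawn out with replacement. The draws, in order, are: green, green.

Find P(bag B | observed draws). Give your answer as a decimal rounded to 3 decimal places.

Compute the likelihood of the observed sequence for each case: P(data | bag A) = (3/6)(3/6) = 0.25; P(data | bag B) = (5/8)(5/8) = 0.39062; P(data | bag C) = (3/6)(3/6) = 0.25; P(data | bag D) = (5/7)(5/7) = 0.5102.
The prior-weighted likelihoods are 1/7 · 0.25 = 0.035714, 2/7 · 0.39062 = 0.11161, 1/7 · 0.25 = 0.035714, 3/7 · 0.5102 = 0.21866; with total 0.40169.
Therefore the posterior P(bag B | data) = (0.11161) / (0.40169) = 0.27784.

0.278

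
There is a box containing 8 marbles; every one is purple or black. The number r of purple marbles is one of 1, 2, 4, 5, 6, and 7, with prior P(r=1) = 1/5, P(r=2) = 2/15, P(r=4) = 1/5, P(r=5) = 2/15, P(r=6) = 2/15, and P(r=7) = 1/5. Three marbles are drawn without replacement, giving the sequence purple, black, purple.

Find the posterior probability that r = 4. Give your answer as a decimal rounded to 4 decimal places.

0.2697

Under each hypothesis, the probability of the observed sequence is: P(data | r = 1) = (1/8)(7/7)(0/6) = 0; P(data | r = 2) = (2/8)(6/7)(1/6) = 1/28; P(data | r = 4) = (4/8)(4/7)(3/6) = 1/7; P(data | r = 5) = (5/8)(3/7)(4/6) = 5/28; P(data | r = 6) = (6/8)(2/7)(5/6) = 5/28; P(data | r = 7) = (7/8)(1/7)(6/6) = 1/8.
Multiplying each by its prior: 1/5 · 0 = 0, 2/15 · 1/28 = 1/210, 1/5 · 1/7 = 1/35, 2/15 · 5/28 = 1/42, 2/15 · 5/28 = 1/42, 1/5 · 1/8 = 1/40; summing to 89/840.
Hence P(r = 4 | data) = (1/35) / (89/840) = 24/89.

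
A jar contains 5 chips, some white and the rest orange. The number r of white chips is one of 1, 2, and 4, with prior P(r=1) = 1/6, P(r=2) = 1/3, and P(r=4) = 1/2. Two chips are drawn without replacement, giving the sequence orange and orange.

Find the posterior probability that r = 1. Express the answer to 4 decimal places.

Under each hypothesis, the probability of the observed sequence is: P(data | r = 1) = (4/5)(3/4) = 3/5; P(data | r = 2) = (3/5)(2/4) = 3/10; P(data | r = 4) = (1/5)(0/4) = 0.
The prior-weighted likelihoods are 1/6 · 3/5 = 1/10, 1/3 · 3/10 = 1/10, 1/2 · 0 = 0; with total 1/5.
Therefore the posterior P(r = 1 | data) = (1/10) / (1/5) = 1/2.

0.5000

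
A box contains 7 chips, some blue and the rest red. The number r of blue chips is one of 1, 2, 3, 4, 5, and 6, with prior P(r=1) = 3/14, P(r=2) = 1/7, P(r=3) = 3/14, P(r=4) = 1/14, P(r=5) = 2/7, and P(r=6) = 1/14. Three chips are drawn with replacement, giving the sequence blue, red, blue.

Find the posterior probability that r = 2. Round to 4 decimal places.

0.0889

Under each hypothesis, the probability of the observed sequence is: P(data | r = 1) = (1/7)(6/7)(1/7) = 0.017493; P(data | r = 2) = (2/7)(5/7)(2/7) = 0.058309; P(data | r = 3) = (3/7)(4/7)(3/7) = 0.10496; P(data | r = 4) = (4/7)(3/7)(4/7) = 0.13994; P(data | r = 5) = (5/7)(2/7)(5/7) = 0.14577; P(data | r = 6) = (6/7)(1/7)(6/7) = 0.10496.
The prior-weighted likelihoods are 3/14 · 0.017493 = 0.0037484, 1/7 · 0.058309 = 0.0083299, 3/14 · 0.10496 = 0.022491, 1/14 · 0.13994 = 0.0099958, 2/7 · 0.14577 = 0.041649, 1/14 · 0.10496 = 0.0074969; these sum to 0.093711.
Hence P(r = 2 | data) = (0.0083299) / (0.093711) = 0.088889.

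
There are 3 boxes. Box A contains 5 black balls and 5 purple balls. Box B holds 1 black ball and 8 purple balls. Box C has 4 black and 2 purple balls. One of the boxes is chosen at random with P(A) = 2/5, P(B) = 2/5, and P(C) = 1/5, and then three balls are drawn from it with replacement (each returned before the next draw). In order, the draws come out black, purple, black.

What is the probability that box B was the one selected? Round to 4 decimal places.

For each hypothesis, P(data | H) works out to: P(data | box A) = (5/10)(5/10)(5/10) = 0.125; P(data | box B) = (1/9)(8/9)(1/9) = 0.010974; P(data | box C) = (4/6)(2/6)(4/6) = 0.14815.
Multiplying each by its prior: 2/5 · 0.125 = 0.05, 2/5 · 0.010974 = 0.0043896, 1/5 · 0.14815 = 0.02963; with total 0.084019.
Hence P(box B | data) = (0.0043896) / (0.084019) = 0.052245.

0.0522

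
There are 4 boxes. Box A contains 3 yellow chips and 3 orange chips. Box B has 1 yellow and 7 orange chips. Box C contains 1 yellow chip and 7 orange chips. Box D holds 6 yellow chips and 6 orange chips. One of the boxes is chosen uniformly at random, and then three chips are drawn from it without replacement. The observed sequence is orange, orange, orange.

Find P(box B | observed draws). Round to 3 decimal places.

0.449

Compute the likelihood of the observed sequence for each case: P(data | box A) = (3/6)(2/5)(1/4) = 1/20; P(data | box B) = (7/8)(6/7)(5/6) = 5/8; P(data | box C) = (7/8)(6/7)(5/6) = 5/8; P(data | box D) = (6/12)(5/11)(4/10) = 1/11.
The prior-weighted likelihoods are 1/4 · 1/20 = 1/80, 1/4 · 5/8 = 5/32, 1/4 · 5/8 = 5/32, 1/4 · 1/11 = 1/44; summing to 153/440.
Therefore the posterior P(box B | data) = (5/32) / (153/440) = 275/612.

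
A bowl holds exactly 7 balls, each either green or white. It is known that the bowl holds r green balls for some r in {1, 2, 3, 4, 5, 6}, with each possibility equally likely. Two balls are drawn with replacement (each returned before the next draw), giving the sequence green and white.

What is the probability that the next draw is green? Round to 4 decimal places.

0.5000

For each hypothesis, P(data | H) works out to: P(data | r = 1) = (1/7)(6/7) = 6/49; P(data | r = 2) = (2/7)(5/7) = 10/49; P(data | r = 3) = (3/7)(4/7) = 12/49; P(data | r = 4) = (4/7)(3/7) = 12/49; P(data | r = 5) = (5/7)(2/7) = 10/49; P(data | r = 6) = (6/7)(1/7) = 6/49.
The prior-weighted likelihoods are 1/6 · 6/49 = 1/49, 1/6 · 10/49 = 5/147, 1/6 · 12/49 = 2/49, 1/6 · 12/49 = 2/49, 1/6 · 10/49 = 5/147, 1/6 · 6/49 = 1/49; summing to 4/21.
Dividing through by the total gives posterior P(r = 1 | data) = 3/28, P(r = 2 | data) = 5/28, P(r = 3 | data) = 3/14, P(r = 4 | data) = 3/14, P(r = 5 | data) = 5/28, P(r = 6 | data) = 3/28.
So P(green next | data) = Σ P(green next | H) P(H | data) = (1/7)(3/28) + (2/7)(5/28) + (3/7)(3/14) + (4/7)(3/14) + (5/7)(5/28) + (6/7)(3/28) = 1/2.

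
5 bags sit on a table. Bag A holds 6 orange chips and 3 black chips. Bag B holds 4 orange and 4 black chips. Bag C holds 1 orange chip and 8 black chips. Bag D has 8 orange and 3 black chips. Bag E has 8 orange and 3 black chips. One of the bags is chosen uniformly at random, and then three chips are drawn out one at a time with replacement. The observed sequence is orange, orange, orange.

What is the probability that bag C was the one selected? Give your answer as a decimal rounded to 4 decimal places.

0.0012

Compute the likelihood of the observed sequence for each case: P(data | bag A) = (6/9)(6/9)(6/9) = 0.2963; P(data | bag B) = (4/8)(4/8)(4/8) = 0.125; P(data | bag C) = (1/9)(1/9)(1/9) = 0.0013717; P(data | bag D) = (8/11)(8/11)(8/11) = 0.38467; P(data | bag E) = (8/11)(8/11)(8/11) = 0.38467.
Weighting by the prior gives 1/5 · 0.2963 = 0.059259, 1/5 · 0.125 = 0.025, 1/5 · 0.0013717 = 0.00027435, 1/5 · 0.38467 = 0.076935, 1/5 · 0.38467 = 0.076935; summing to 0.2384.
So P(bag C | data) = (0.00027435) / (0.2384) = 0.0011508.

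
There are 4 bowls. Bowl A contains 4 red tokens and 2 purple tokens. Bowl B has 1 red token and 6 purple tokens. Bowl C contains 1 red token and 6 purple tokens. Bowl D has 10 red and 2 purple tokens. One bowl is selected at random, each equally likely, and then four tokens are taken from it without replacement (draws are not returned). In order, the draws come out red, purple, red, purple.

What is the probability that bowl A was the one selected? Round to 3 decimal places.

0.815

For each hypothesis, P(data | H) works out to: P(data | bowl A) = (4/6)(2/5)(3/4)(1/3) = 1/15; P(data | bowl B) = (1/7)(6/6)(0/5) = 0; P(data | bowl C) = (1/7)(6/6)(0/5) = 0; P(data | bowl D) = (10/12)(2/11)(9/10)(1/9) = 1/66.
The prior-weighted likelihoods are 1/4 · 1/15 = 1/60, 1/4 · 0 = 0, 1/4 · 0 = 0, 1/4 · 1/66 = 1/264; with total 9/440.
By Bayes' rule, P(bowl A | data) = (1/60) / (9/440) = 22/27.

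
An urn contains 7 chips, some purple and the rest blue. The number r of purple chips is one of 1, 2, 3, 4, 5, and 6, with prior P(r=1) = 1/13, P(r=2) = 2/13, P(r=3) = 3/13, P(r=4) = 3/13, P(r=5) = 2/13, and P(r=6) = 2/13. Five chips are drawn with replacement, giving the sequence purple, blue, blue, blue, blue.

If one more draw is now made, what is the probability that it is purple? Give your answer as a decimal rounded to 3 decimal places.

For each hypothesis, P(data | H) works out to: P(data | r = 1) = (1/7)(6/7)(6/7)(6/7)(6/7) = 0.077111; P(data | r = 2) = (2/7)(5/7)(5/7)(5/7)(5/7) = 0.074374; P(data | r = 3) = (3/7)(4/7)(4/7)(4/7)(4/7) = 0.045695; P(data | r = 4) = (4/7)(3/7)(3/7)(3/7)(3/7) = 0.019278; P(data | r = 5) = (5/7)(2/7)(2/7)(2/7)(2/7) = 0.0047599; P(data | r = 6) = (6/7)(1/7)(1/7)(1/7)(1/7) = 0.00035699.
The prior-weighted likelihoods are 1/13 · 0.077111 = 0.0059316, 2/13 · 0.074374 = 0.011442, 3/13 · 0.045695 = 0.010545, 3/13 · 0.019278 = 0.0044487, 2/13 · 0.0047599 = 0.0007323, 2/13 · 0.00035699 = 5.4922e-05; summing to 0.033155.
Dividing through by the total gives posterior P(r = 1 | data) = 0.17891, P(r = 2 | data) = 0.34511, P(r = 3 | data) = 0.31806, P(r = 4 | data) = 0.13418, P(r = 5 | data) = 0.022087, P(r = 6 | data) = 0.0016565.
The predictive probability is P(purple next | data) = (1/7)(0.17891) + (2/7)(0.34511) + (3/7)(0.31806) + (4/7)(0.13418) + (5/7)(0.022087) + (6/7)(0.0016565) = 0.35434.

0.354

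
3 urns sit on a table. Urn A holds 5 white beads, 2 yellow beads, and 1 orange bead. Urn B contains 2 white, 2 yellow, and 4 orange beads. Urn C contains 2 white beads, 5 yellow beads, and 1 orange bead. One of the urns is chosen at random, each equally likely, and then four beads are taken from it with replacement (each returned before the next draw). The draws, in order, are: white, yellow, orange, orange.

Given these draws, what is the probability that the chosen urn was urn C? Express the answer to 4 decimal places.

Compute the likelihood of the observed sequence for each case: P(data | urn A) = (5/8)(2/8)(1/8)(1/8) = 0.0024414; P(data | urn B) = (2/8)(2/8)(4/8)(4/8) = 0.015625; P(data | urn C) = (2/8)(5/8)(1/8)(1/8) = 0.0024414.
The prior-weighted likelihoods are 1/3 · 0.0024414 = 0.0008138, 1/3 · 0.015625 = 0.0052083, 1/3 · 0.0024414 = 0.0008138; summing to 0.0068359.
Hence P(urn C | data) = (0.0008138) / (0.0068359) = 0.11905.

0.1190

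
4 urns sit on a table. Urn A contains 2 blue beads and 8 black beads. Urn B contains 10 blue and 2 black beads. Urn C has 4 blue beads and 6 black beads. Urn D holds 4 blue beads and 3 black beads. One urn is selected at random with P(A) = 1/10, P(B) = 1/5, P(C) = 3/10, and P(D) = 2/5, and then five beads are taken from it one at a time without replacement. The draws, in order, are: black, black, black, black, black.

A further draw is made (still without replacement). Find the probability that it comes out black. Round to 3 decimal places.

For each hypothesis, P(data | H) works out to: P(data | urn A) = (8/10)(7/9)(6/8)(5/7)(4/6) = 0.22222; P(data | urn B) = (2/12)(1/11)(0/10) = 0; P(data | urn C) = (6/10)(5/9)(4/8)(3/7)(2/6) = 0.02381; P(data | urn D) = (3/7)(2/6)(1/5)(0/4) = 0.
The prior-weighted likelihoods are 1/10 · 0.22222 = 0.022222, 1/5 · 0 = 0, 3/10 · 0.02381 = 0.0071429, 2/5 · 0 = 0; summing to 0.029365.
Normalising, the posterior is P(urn A | data) = 0.75676, P(urn B | data) = 0, P(urn C | data) = 0.24324, P(urn D | data) = 0.
The predictive probability is P(black next | data) = (3/5)(0.75676) + (1/5)(0.24324) = 0.5027.

0.503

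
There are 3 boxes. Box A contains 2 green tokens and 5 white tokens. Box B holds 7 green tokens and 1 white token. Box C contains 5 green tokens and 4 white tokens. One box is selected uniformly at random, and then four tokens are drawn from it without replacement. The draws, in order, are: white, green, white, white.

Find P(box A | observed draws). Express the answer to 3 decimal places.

0.783

Compute the likelihood of the observed sequence for each case: P(data | box A) = (5/7)(2/6)(4/5)(3/4) = 1/7; P(data | box B) = (1/8)(7/7)(0/6) = 0; P(data | box C) = (4/9)(5/8)(3/7)(2/6) = 5/126.
The prior-weighted likelihoods are 1/3 · 1/7 = 1/21, 1/3 · 0 = 0, 1/3 · 5/126 = 5/378; these sum to 23/378.
By Bayes' rule, P(box A | data) = (1/21) / (23/378) = 18/23.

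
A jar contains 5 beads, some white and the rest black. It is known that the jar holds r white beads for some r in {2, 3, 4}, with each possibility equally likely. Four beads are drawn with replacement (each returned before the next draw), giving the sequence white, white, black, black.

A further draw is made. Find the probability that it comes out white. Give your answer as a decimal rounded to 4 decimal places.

Under each hypothesis, the probability of the observed sequence is: P(data | r = 2) = (2/5)(2/5)(3/5)(3/5) = 0.0576; P(data | r = 3) = (3/5)(3/5)(2/5)(2/5) = 0.0576; P(data | r = 4) = (4/5)(4/5)(1/5)(1/5) = 0.0256.
Weighting by the prior gives 1/3 · 0.0576 = 0.0192, 1/3 · 0.0576 = 0.0192, 1/3 · 0.0256 = 0.0085333; these sum to 0.046933.
Dividing through by the total gives posterior P(r = 2 | data) = 0.40909, P(r = 3 | data) = 0.40909, P(r = 4 | data) = 0.18182.
The predictive probability is P(white next | data) = (2/5)(0.40909) + (3/5)(0.40909) + (4/5)(0.18182) = 0.55455.

0.5545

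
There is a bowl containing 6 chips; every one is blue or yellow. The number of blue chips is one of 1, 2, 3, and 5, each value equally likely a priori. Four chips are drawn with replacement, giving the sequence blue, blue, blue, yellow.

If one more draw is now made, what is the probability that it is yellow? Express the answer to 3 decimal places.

0.357

Under each hypothesis, the probability of the observed sequence is: P(data | r = 1) = (1/6)(1/6)(1/6)(5/6) = 0.003858; P(data | r = 2) = (2/6)(2/6)(2/6)(4/6) = 0.024691; P(data | r = 3) = (3/6)(3/6)(3/6)(3/6) = 0.0625; P(data | r = 5) = (5/6)(5/6)(5/6)(1/6) = 0.096451.
Weighting by the prior gives 1/4 · 0.003858 = 0.00096451, 1/4 · 0.024691 = 0.0061728, 1/4 · 0.0625 = 0.015625, 1/4 · 0.096451 = 0.024113; these sum to 0.046875.
Dividing through by the total gives posterior P(r = 1 | data) = 0.020576, P(r = 2 | data) = 0.13169, P(r = 3 | data) = 0.33333, P(r = 5 | data) = 0.5144.
The predictive probability is P(yellow next | data) = (5/6)(0.020576) + (2/3)(0.13169) + (1/2)(0.33333) + (1/6)(0.5144) = 0.35734.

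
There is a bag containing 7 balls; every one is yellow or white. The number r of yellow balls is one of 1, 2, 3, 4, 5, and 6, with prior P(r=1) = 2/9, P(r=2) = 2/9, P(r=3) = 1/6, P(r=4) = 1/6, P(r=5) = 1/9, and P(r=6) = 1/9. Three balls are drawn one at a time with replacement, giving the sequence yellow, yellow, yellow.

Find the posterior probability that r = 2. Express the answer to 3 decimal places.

The likelihood of the observed sequence under each hypothesis: P(data | r = 1) = (1/7)(1/7)(1/7) = 0.0029155; P(data | r = 2) = (2/7)(2/7)(2/7) = 0.023324; P(data | r = 3) = (3/7)(3/7)(3/7) = 0.078717; P(data | r = 4) = (4/7)(4/7)(4/7) = 0.18659; P(data | r = 5) = (5/7)(5/7)(5/7) = 0.36443; P(data | r = 6) = (6/7)(6/7)(6/7) = 0.62974.
Weighting by the prior gives 2/9 · 0.0029155 = 0.00064788, 2/9 · 0.023324 = 0.005183, 1/6 · 0.078717 = 0.01312, 1/6 · 0.18659 = 0.031098, 1/9 · 0.36443 = 0.040492, 1/9 · 0.62974 = 0.069971; summing to 0.16051.
By Bayes' rule, P(r = 2 | data) = (0.005183) / (0.16051) = 0.032291.

0.032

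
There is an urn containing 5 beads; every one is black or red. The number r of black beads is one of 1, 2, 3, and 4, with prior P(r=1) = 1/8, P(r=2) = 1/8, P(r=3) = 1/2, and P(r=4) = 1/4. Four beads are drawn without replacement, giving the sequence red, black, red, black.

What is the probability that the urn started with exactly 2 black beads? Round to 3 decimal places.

The likelihood of the observed sequence under each hypothesis: P(data | r = 1) = (4/5)(1/4)(3/3)(0/2) = 0; P(data | r = 2) = (3/5)(2/4)(2/3)(1/2) = 1/10; P(data | r = 3) = (2/5)(3/4)(1/3)(2/2) = 1/10; P(data | r = 4) = (1/5)(4/4)(0/3) = 0.
Weighting by the prior gives 1/8 · 0 = 0, 1/8 · 1/10 = 1/80, 1/2 · 1/10 = 1/20, 1/4 · 0 = 0; summing to 1/16.
By Bayes' rule, P(r = 2 | data) = (1/80) / (1/16) = 1/5.

0.200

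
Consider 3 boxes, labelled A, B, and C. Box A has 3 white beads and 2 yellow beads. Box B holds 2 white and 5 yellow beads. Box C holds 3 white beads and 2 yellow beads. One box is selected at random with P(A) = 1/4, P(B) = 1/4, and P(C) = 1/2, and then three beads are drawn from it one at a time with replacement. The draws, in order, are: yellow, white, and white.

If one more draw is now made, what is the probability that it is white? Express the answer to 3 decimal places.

0.563

Under each hypothesis, the probability of the observed sequence is: P(data | box A) = (2/5)(3/5)(3/5) = 0.144; P(data | box B) = (5/7)(2/7)(2/7) = 0.058309; P(data | box C) = (2/5)(3/5)(3/5) = 0.144.
The prior-weighted likelihoods are 1/4 · 0.144 = 0.036, 1/4 · 0.058309 = 0.014577, 1/2 · 0.144 = 0.072; these sum to 0.12258.
Dividing through by the total gives posterior P(box A | data) = 0.29369, P(box B | data) = 0.11892, P(box C | data) = 0.58738.
The predictive probability is P(white next | data) = (3/5)(0.29369) + (2/7)(0.11892) + (3/5)(0.58738) = 0.56262.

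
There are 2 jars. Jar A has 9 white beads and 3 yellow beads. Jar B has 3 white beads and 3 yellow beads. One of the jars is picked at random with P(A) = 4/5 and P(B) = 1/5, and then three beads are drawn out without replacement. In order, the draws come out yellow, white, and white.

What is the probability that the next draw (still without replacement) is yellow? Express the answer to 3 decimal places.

0.305

The likelihood of the observed sequence under each hypothesis: P(data | jar A) = (3/12)(9/11)(8/10) = 0.16364; P(data | jar B) = (3/6)(3/5)(2/4) = 0.15.
Weighting by the prior gives 4/5 · 0.16364 = 0.13091, 1/5 · 0.15 = 0.03; these sum to 0.16091.
Dividing through by the total gives posterior P(jar A | data) = 0.81356, P(jar B | data) = 0.18644.
The predictive probability is P(yellow next | data) = (2/9)(0.81356) + (2/3)(0.18644) = 0.30508.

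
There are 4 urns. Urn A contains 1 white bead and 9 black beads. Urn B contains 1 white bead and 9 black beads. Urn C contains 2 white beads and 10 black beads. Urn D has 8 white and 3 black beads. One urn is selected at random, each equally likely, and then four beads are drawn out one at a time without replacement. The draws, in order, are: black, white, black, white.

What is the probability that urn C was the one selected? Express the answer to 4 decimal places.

0.2632

Compute the likelihood of the observed sequence for each case: P(data | urn A) = (9/10)(1/9)(8/8)(0/7) = 0; P(data | urn B) = (9/10)(1/9)(8/8)(0/7) = 0; P(data | urn C) = (10/12)(2/11)(9/10)(1/9) = 0.015152; P(data | urn D) = (3/11)(8/10)(2/9)(7/8) = 0.042424.
The prior-weighted likelihoods are 1/4 · 0 = 0, 1/4 · 0 = 0, 1/4 · 0.015152 = 0.0037879, 1/4 · 0.042424 = 0.010606; these sum to 0.014394.
By Bayes' rule, P(urn C | data) = (0.0037879) / (0.014394) = 0.26316.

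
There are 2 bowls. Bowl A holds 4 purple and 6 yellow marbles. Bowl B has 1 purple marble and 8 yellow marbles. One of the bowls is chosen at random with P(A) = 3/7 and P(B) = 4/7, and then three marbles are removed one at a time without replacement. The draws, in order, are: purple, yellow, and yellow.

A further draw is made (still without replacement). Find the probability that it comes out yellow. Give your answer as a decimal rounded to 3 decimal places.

0.773

Under each hypothesis, the probability of the observed sequence is: P(data | bowl A) = (4/10)(6/9)(5/8) = 1/6; P(data | bowl B) = (1/9)(8/8)(7/7) = 1/9.
Multiplying each by its prior: 3/7 · 1/6 = 1/14, 4/7 · 1/9 = 4/63; summing to 17/126.
The posterior is then P(bowl A | data) = 9/17, P(bowl B | data) = 8/17.
Averaging over the posterior, P(yellow next | data) = (4/7)(9/17) + (1)(8/17) = 92/119.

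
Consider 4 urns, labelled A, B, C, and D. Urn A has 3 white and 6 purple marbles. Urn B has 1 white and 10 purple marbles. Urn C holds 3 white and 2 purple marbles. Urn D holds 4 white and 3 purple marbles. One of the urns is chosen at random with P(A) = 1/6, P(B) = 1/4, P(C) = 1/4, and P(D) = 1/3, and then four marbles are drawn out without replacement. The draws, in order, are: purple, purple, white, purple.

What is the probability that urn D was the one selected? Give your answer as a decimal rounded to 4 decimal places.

Under each hypothesis, the probability of the observed sequence is: P(data | urn A) = (6/9)(5/8)(3/7)(4/6) = 0.11905; P(data | urn B) = (10/11)(9/10)(1/9)(8/8) = 0.090909; P(data | urn C) = (2/5)(1/4)(3/3)(0/2) = 0; P(data | urn D) = (3/7)(2/6)(4/5)(1/4) = 0.028571.
Weighting by the prior gives 1/6 · 0.11905 = 0.019841, 1/4 · 0.090909 = 0.022727, 1/4 · 0 = 0, 1/3 · 0.028571 = 0.0095238; these sum to 0.052092.
Therefore the posterior P(urn D | data) = (0.0095238) / (0.052092) = 0.18283.

0.1828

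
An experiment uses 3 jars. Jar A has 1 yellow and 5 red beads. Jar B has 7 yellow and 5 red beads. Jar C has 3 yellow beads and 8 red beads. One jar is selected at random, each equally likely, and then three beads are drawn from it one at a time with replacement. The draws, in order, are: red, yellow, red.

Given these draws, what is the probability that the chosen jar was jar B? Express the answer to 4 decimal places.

0.2803

For each hypothesis, P(data | H) works out to: P(data | jar A) = (5/6)(1/6)(5/6) = 0.11574; P(data | jar B) = (5/12)(7/12)(5/12) = 0.10127; P(data | jar C) = (8/11)(3/11)(8/11) = 0.14425.
Weighting by the prior gives 1/3 · 0.11574 = 0.03858, 1/3 · 0.10127 = 0.033758, 1/3 · 0.14425 = 0.048084; these sum to 0.12042.
Therefore the posterior P(jar B | data) = (0.033758) / (0.12042) = 0.28033.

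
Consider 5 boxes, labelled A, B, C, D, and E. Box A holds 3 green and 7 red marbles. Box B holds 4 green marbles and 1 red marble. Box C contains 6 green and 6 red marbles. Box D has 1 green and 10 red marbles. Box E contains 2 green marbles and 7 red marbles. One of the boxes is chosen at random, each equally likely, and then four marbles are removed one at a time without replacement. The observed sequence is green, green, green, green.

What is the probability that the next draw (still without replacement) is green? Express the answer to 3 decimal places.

Compute the likelihood of the observed sequence for each case: P(data | box A) = (3/10)(2/9)(1/8)(0/7) = 0; P(data | box B) = (4/5)(3/4)(2/3)(1/2) = 1/5; P(data | box C) = (6/12)(5/11)(4/10)(3/9) = 1/33; P(data | box D) = (1/11)(0/10) = 0; P(data | box E) = (2/9)(1/8)(0/7) = 0.
The prior-weighted likelihoods are 1/5 · 0 = 0, 1/5 · 1/5 = 1/25, 1/5 · 1/33 = 1/165, 1/5 · 0 = 0, 1/5 · 0 = 0; summing to 38/825.
The posterior is then P(box A | data) = 0, P(box B | data) = 33/38, P(box C | data) = 5/38, P(box D | data) = 0, P(box E | data) = 0.
The predictive probability is P(green next | data) = (0)(33/38) + (1/4)(5/38) = 5/152.

0.033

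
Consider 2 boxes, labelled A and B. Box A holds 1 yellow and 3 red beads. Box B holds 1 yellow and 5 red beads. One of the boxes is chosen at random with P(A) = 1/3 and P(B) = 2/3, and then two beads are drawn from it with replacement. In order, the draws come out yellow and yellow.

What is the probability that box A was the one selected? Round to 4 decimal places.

0.5294

The likelihood of the observed sequence under each hypothesis: P(data | box A) = (1/4)(1/4) = 1/16; P(data | box B) = (1/6)(1/6) = 1/36.
The prior-weighted likelihoods are 1/3 · 1/16 = 1/48, 2/3 · 1/36 = 1/54; these sum to 17/432.
Hence P(box A | data) = (1/48) / (17/432) = 9/17.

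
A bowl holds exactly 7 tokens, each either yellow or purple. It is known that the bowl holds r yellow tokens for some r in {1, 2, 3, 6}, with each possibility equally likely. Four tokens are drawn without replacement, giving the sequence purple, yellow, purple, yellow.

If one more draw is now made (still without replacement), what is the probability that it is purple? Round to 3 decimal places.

0.786

Compute the likelihood of the observed sequence for each case: P(data | r = 1) = (6/7)(1/6)(5/5)(0/4) = 0; P(data | r = 2) = (5/7)(2/6)(4/5)(1/4) = 1/21; P(data | r = 3) = (4/7)(3/6)(3/5)(2/4) = 3/35; P(data | r = 6) = (1/7)(6/6)(0/5) = 0.
The prior-weighted likelihoods are 1/4 · 0 = 0, 1/4 · 1/21 = 1/84, 1/4 · 3/35 = 3/140, 1/4 · 0 = 0; summing to 1/30.
The posterior is then P(r = 1 | data) = 0, P(r = 2 | data) = 5/14, P(r = 3 | data) = 9/14, P(r = 6 | data) = 0.
Averaging over the posterior, P(purple next | data) = (1)(5/14) + (2/3)(9/14) = 11/14.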